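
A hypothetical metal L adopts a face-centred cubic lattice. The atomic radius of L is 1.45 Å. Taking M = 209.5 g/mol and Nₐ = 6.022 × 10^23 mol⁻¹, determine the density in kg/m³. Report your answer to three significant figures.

In an FCC lattice, atoms touch along the face diagonal, so √2·a = 4r, giving a = 4.101 Å = 4.101 × 10^-8 cm.
With Z = 4, ρ = Z·M/(N_A·a³) = 4 × 209.5 / (6.022 × 10²³ × 6.898 × 10^-23) = 20.17 g/cm³ = 20200 kg/m³.

20200 kg/m³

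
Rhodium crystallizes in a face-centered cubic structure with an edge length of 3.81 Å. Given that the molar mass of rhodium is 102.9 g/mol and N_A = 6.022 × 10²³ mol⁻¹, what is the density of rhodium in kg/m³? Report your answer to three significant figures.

An FCC unit cell contains Z = 4 atoms.
Cell volume: a³ = (3.81 Å)³ = (3.810 × 10^-8 cm)³ = 5.531 × 10^-23 cm³.
ρ = Z·M/(N_A·a³) = 4 × 102.9 / (6.022 × 10²³ × 5.531 × 10^-23) = 12.36 g/cm³ = 12400 kg/m³.

12400 kg/m³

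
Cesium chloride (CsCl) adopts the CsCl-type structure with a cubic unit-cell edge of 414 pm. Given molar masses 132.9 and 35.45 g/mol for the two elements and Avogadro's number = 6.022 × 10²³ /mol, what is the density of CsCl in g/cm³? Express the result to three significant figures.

3.94 g/cm³

The CsCl-type structure contains Z = 1 formula unit per cell; M(CsCl) = 132.9 + 35.45 = 168.35 g/mol.
a³ = (4.140 × 10^-8 cm)³ = 7.096 × 10^-23 cm³.
ρ = 1 × 168.35 / (6.022 × 10²³ × 7.096 × 10^-23) = 3.940 g/cm³.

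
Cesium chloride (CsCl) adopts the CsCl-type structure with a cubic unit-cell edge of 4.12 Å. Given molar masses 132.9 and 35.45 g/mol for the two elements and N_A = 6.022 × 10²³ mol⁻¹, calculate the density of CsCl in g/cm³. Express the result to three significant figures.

4.00 g/cm³

The CsCl-type structure contains Z = 1 formula unit per cell; M(CsCl) = 132.9 + 35.45 = 168.35 g/mol.
a³ = (4.120 × 10^-8 cm)³ = 6.993 × 10^-23 cm³.
ρ = 1 × 168.35 / (6.022 × 10²³ × 6.993 × 10^-23) = 3.997 g/cm³.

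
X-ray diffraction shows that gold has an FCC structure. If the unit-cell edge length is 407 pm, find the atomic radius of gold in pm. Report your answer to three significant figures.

In an FCC lattice, atoms touch along the face diagonal, so √2·a = 4r.
r = √2·a/4 = 1.4142 × 407 / 4 = 144 pm.

144 pm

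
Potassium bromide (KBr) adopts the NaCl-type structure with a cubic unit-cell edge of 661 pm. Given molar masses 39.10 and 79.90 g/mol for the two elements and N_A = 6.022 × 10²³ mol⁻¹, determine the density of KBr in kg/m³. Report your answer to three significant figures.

2740 kg/m³

The NaCl-type structure contains Z = 4 formula units per cell; M(KBr) = 39.10 + 79.90 = 119.0 g/mol.
a³ = (6.610 × 10^-8 cm)³ = 2.888 × 10^-22 cm³.
ρ = 4 × 119.0 / (6.022 × 10²³ × 2.888 × 10^-22) = 2.737 g/cm³ = 2740 kg/m³.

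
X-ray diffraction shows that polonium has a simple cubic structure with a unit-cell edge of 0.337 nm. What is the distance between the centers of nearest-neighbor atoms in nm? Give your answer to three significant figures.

0.337 nm

In a simple cubic structure, atoms touch along the cell edge, so a = 2r; the nearest-neighbor distance equals 2r = 1.000·a.
d = 1.000 × 0.337 = 0.337 nm.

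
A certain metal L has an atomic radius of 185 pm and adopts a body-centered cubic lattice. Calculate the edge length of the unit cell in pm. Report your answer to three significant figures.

In a BCC lattice, atoms touch along the body diagonal, so √3·a = 4r.
a = 4r/√3 = 4 × 185 / 1.7321 = 427 pm.

427 pm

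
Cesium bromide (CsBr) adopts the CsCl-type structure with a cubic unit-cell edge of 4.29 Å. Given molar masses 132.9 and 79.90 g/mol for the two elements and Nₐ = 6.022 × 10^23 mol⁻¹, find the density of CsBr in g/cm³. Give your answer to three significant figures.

The CsCl-type structure contains Z = 1 formula unit per cell; M(CsBr) = 132.9 + 79.90 = 212.8 g/mol.
a³ = (4.290 × 10^-8 cm)³ = 7.895 × 10^-23 cm³.
ρ = 1 × 212.8 / (6.022 × 10²³ × 7.895 × 10^-23) = 4.476 g/cm³.

4.48 g/cm³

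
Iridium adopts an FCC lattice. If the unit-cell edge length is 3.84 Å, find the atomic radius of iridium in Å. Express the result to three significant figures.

In an FCC lattice, atoms touch along the face diagonal, so √2·a = 4r.
r = √2·a/4 = 1.4142 × 3.84 / 4 = 1.36 Å.

1.36 Å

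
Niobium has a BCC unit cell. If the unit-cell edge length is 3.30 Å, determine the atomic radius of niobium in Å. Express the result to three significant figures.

In a BCC lattice, atoms touch along the body diagonal, so √3·a = 4r.
r = √3·a/4 = 1.7321 × 3.30 / 4 = 1.43 Å.

1.43 Å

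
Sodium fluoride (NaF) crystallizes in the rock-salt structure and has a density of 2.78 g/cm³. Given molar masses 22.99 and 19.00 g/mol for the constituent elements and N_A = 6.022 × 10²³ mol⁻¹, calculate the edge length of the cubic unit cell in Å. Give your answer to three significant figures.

M(NaF) = 41.99 g/mol; Z = 4 formula units per cell.
a³ = Z·M/(N_A·ρ) = 4 × 41.99 / (6.022 × 10²³ × 2.78) = 1.003 × 10^-22 cm³, so a = 4.647 × 10^-8 cm = 4.65 Å.

4.65 Å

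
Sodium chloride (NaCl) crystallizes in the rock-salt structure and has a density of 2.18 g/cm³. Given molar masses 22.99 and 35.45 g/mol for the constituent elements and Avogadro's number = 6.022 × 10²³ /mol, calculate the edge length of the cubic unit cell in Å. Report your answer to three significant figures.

M(NaCl) = 58.44 g/mol; Z = 4 formula units per cell.
a³ = Z·M/(N_A·ρ) = 4 × 58.44 / (6.022 × 10²³ × 2.18) = 1.781 × 10^-22 cm³, so a = 5.626 × 10^-8 cm = 5.63 Å.

5.63 Å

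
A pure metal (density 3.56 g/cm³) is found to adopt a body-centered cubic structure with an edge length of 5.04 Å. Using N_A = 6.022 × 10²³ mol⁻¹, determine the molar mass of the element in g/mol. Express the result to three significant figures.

137 g/mol

A BCC cell has Z = 2 atoms; a = 5.040 × 10^-8 cm.
M = ρ·N_A·a³/Z = 3.56 × 6.022 × 10²³ × 1.280 × 10^-22 / 2 = 137 g/mol.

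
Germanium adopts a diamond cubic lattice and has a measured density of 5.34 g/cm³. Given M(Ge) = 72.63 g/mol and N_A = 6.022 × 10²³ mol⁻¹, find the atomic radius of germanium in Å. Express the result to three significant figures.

For a diamond cubic cell (Z = 8), a³ = Z·M/(N_A·ρ) = 8 × 72.63 / (6.022 × 10²³ × 5.340) = 1.807 × 10^-22 cm³, so a = 5.653 × 10^-8 cm = 5.653 Å.
Nearest neighbors lie along the body diagonal with √3·a = 8r, so r = 0.2165 × a = 1.22 Å.

1.22 Å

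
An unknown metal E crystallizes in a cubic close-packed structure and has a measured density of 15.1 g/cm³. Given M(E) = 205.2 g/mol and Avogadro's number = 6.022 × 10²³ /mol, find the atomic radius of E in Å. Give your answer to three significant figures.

For an FCC cell (Z = 4), a³ = Z·M/(N_A·ρ) = 4 × 205.2 / (6.022 × 10²³ × 15.10) = 9.027 × 10^-23 cm³, so a = 4.486 × 10^-8 cm = 4.486 Å.
Atoms touch along the face diagonal, so √2·a = 4r, so r = 0.3536 × a = 1.59 Å.

1.59 Å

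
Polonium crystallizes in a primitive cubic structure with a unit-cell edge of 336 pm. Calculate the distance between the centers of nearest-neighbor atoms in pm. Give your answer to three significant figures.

336 pm

In a simple cubic structure, atoms touch along the cell edge, so a = 2r; the nearest-neighbor distance equals 2r = 1.000·a.
d = 1.000 × 336 = 336 pm.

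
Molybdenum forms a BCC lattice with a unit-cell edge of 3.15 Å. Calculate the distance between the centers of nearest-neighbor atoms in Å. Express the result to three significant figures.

In a BCC structure, atoms touch along the body diagonal, so √3·a = 4r; the nearest-neighbor distance equals 2r = 0.8660·a.
d = 0.8660 × 3.15 = 2.73 Å.

2.73 Å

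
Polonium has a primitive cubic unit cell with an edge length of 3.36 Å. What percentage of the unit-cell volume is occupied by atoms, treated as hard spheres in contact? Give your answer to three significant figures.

In a simple cubic lattice atoms touch along the cell edge, so a = 2r, so r = 0.5000a = 1.680 Å.
Packing fraction = Z·(4/3)πr³ / a³ = 1 × (4/3)π × (1.680)³ / (3.36)³ = 0.5236 = 52.4%.

52.4%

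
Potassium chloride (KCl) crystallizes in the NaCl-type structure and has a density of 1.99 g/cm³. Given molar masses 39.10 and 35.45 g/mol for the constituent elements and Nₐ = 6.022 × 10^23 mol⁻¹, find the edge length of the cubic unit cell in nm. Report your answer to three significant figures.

0.629 nm

M(KCl) = 74.55 g/mol; Z = 4 formula units per cell.
a³ = Z·M/(N_A·ρ) = 4 × 74.55 / (6.022 × 10²³ × 1.99) = 2.488 × 10^-22 cm³, so a = 6.290 × 10^-8 cm = 0.629 nm.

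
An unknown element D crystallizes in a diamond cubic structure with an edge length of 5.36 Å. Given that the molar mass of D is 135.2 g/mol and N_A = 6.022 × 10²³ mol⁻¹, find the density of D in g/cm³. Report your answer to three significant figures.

11.7 g/cm³

A diamond cubic unit cell contains Z = 8 atoms.
Cell volume: a³ = (5.36 Å)³ = (5.360 × 10^-8 cm)³ = 1.540 × 10^-22 cm³.
ρ = Z·M/(N_A·a³) = 8 × 135.2 / (6.022 × 10²³ × 1.540 × 10^-22) = 11.66 g/cm³.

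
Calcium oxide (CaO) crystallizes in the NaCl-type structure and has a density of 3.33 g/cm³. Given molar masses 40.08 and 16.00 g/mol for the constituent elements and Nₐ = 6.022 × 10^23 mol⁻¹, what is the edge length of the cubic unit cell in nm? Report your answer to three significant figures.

0.482 nm

M(CaO) = 56.08 g/mol; Z = 4 formula units per cell.
a³ = Z·M/(N_A·ρ) = 4 × 56.08 / (6.022 × 10²³ × 3.33) = 1.119 × 10^-22 cm³, so a = 4.818 × 10^-8 cm = 0.482 nm.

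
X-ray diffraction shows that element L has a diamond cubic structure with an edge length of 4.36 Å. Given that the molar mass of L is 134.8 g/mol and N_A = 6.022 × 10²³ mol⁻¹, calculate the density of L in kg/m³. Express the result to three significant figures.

A diamond cubic unit cell contains Z = 8 atoms.
Cell volume: a³ = (4.36 Å)³ = (4.360 × 10^-8 cm)³ = 8.288 × 10^-23 cm³.
ρ = Z·M/(N_A·a³) = 8 × 134.8 / (6.022 × 10²³ × 8.288 × 10^-23) = 21.61 g/cm³ = 21600 kg/m³.

21600 kg/m³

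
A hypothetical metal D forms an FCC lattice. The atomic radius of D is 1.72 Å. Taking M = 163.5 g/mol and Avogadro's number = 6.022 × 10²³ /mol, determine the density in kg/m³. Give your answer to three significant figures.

In an FCC lattice, atoms touch along the face diagonal, so √2·a = 4r, giving a = 4.865 Å = 4.865 × 10^-8 cm.
With Z = 4, ρ = Z·M/(N_A·a³) = 4 × 163.5 / (6.022 × 10²³ × 1.151 × 10^-22) = 9.432 g/cm³ = 9430 kg/m³.

9430 kg/m³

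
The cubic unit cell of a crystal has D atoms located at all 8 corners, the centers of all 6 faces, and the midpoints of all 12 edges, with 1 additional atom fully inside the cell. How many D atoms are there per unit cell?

Corner atoms are shared by 8 cells (1/8 each), face atoms by 2 (1/2 each), edge atoms by 4 (1/4 each), interior atoms are unshared.
Net atoms = 8 × 1/8 + 6 × 1/2 + 12 × 1/4 + 1 = 1 + 3 + 3 + 1 = 8.

8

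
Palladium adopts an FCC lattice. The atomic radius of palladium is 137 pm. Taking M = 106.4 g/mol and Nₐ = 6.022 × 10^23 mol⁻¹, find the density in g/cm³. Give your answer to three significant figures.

12.1 g/cm³

In an FCC lattice, atoms touch along the face diagonal, so √2·a = 4r, giving a = 387.5 pm = 3.875 × 10^-8 cm.
With Z = 4, ρ = Z·M/(N_A·a³) = 4 × 106.4 / (6.022 × 10²³ × 5.818 × 10^-23) = 12.15 g/cm³.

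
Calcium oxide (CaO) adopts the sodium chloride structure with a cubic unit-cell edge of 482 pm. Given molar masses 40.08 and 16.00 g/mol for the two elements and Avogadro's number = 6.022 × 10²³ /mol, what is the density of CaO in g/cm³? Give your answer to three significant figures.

The sodium chloride structure contains Z = 4 formula units per cell; M(CaO) = 40.08 + 16.00 = 56.08 g/mol.
a³ = (4.820 × 10^-8 cm)³ = 1.120 × 10^-22 cm³.
ρ = 4 × 56.08 / (6.022 × 10²³ × 1.120 × 10^-22) = 3.326 g/cm³.

3.33 g/cm³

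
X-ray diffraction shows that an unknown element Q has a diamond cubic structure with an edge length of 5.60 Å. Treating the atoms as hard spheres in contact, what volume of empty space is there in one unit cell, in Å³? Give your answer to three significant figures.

In a diamond cubic lattice nearest neighbors lie along the body diagonal with √3·a = 8r, so r = 0.2165a = 1.212 Å.
V_cell = a³ = 175.6 Å³; V_atoms = 8 × (4/3)πr³ = 59.72 Å³.
Empty space = 175.6 − 59.72 = 116 Å³.

116 Å³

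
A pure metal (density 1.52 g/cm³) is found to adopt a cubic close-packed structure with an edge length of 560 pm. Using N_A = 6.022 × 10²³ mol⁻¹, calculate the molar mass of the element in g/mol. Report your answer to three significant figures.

40.2 g/mol

An FCC cell has Z = 4 atoms; a = 5.600 × 10^-8 cm.
M = ρ·N_A·a³/Z = 1.52 × 6.022 × 10²³ × 1.756 × 10^-22 / 4 = 40.2 g/mol.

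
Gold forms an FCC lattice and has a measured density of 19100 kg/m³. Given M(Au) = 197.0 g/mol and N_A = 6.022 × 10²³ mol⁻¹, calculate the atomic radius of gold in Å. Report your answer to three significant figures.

1.45 Å

For an FCC cell (Z = 4), a³ = Z·M/(N_A·ρ) = 4 × 197.0 / (6.022 × 10²³ × 19.10) = 6.851 × 10^-23 cm³, so a = 4.092 × 10^-8 cm = 4.092 Å.
Atoms touch along the face diagonal, so √2·a = 4r, so r = 0.3536 × a = 1.45 Å.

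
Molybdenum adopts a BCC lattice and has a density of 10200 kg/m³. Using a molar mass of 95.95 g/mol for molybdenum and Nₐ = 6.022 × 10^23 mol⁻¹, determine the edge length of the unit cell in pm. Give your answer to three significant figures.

315 pm

With Z = 2 atoms per BCC cell, a³ = Z·M/(N_A·ρ) = 2 × 95.95 / (6.022 × 10²³ × 10.20 g/cm³) = 3.124 × 10^-23 cm³.
a = (3.124 × 10^-23)^(1/3) = 3.150 × 10^-8 cm = 315 pm.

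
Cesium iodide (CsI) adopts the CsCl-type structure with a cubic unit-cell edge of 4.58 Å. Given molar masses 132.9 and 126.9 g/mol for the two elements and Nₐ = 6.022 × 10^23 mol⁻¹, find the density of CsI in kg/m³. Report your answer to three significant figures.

The CsCl-type structure contains Z = 1 formula unit per cell; M(CsI) = 132.9 + 126.9 = 259.8 g/mol.
a³ = (4.580 × 10^-8 cm)³ = 9.607 × 10^-23 cm³.
ρ = 1 × 259.8 / (6.022 × 10²³ × 9.607 × 10^-23) = 4.491 g/cm³ = 4490 kg/m³.

4490 kg/m³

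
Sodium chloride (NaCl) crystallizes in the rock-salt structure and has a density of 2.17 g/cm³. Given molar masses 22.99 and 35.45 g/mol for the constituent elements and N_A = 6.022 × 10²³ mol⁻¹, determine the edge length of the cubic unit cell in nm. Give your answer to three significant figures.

M(NaCl) = 58.44 g/mol; Z = 4 formula units per cell.
a³ = Z·M/(N_A·ρ) = 4 × 58.44 / (6.022 × 10²³ × 2.17) = 1.789 × 10^-22 cm³, so a = 5.635 × 10^-8 cm = 0.563 nm.

0.563 nm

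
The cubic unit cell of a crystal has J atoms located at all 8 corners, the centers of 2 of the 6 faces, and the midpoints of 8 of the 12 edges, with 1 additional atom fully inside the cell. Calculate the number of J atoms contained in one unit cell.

5

Corner atoms are shared by 8 cells (1/8 each), face atoms by 2 (1/2 each), edge atoms by 4 (1/4 each), interior atoms are unshared.
Net atoms = 8 × 1/8 + 2 × 1/2 + 8 × 1/4 + 1 = 1 + 1 + 2 + 1 = 5.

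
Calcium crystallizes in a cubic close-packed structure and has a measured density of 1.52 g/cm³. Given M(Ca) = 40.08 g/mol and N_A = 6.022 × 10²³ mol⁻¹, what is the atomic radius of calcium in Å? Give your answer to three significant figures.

For an FCC cell (Z = 4), a³ = Z·M/(N_A·ρ) = 4 × 40.08 / (6.022 × 10²³ × 1.520) = 1.751 × 10^-22 cm³, so a = 5.595 × 10^-8 cm = 5.595 Å.
Atoms touch along the face diagonal, so √2·a = 4r, so r = 0.3536 × a = 1.98 Å.

1.98 Å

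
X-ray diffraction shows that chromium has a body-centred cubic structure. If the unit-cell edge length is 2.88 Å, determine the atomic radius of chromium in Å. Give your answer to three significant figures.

In a BCC lattice, atoms touch along the body diagonal, so √3·a = 4r.
r = √3·a/4 = 1.7321 × 2.88 / 4 = 1.25 Å.

1.25 Å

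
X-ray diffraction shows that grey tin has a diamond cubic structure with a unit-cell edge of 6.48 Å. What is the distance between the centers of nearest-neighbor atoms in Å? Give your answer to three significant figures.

In a diamond cubic structure, nearest neighbors lie along the body diagonal with √3·a = 8r; the nearest-neighbor distance equals 2r = 0.4330·a.
d = 0.4330 × 6.48 = 2.81 Å.

2.81 Å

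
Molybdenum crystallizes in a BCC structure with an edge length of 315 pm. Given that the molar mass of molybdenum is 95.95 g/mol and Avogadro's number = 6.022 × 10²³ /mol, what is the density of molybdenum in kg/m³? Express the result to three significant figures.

A BCC unit cell contains Z = 2 atoms.
Cell volume: a³ = (315 pm)³ = (3.150 × 10^-8 cm)³ = 3.126 × 10^-23 cm³.
ρ = Z·M/(N_A·a³) = 2 × 95.95 / (6.022 × 10²³ × 3.126 × 10^-23) = 10.20 g/cm³ = 10200 kg/m³.

10200 kg/m³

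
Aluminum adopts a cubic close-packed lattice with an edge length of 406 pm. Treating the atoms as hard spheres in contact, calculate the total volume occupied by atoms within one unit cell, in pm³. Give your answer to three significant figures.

4.96 × 10^7 pm³

In an FCC lattice atoms touch along the face diagonal, so √2·a = 4r, so r = 0.3536a = 143.5 pm.
V_atoms = Z × (4/3)πr³ = 4 × (4/3)π × (143.5)³ = 4.96 × 10^7 pm³.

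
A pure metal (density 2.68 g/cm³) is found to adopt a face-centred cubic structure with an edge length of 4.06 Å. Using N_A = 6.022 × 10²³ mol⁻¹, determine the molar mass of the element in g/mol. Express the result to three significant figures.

27.0 g/mol

An FCC cell has Z = 4 atoms; a = 4.060 × 10^-8 cm.
M = ρ·N_A·a³/Z = 2.68 × 6.022 × 10²³ × 6.692 × 10^-23 / 4 = 27.0 g/mol.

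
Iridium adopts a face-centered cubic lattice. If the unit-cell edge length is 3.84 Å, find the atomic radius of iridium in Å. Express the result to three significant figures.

In an FCC lattice, atoms touch along the face diagonal, so √2·a = 4r.
r = √2·a/4 = 1.4142 × 3.84 / 4 = 1.36 Å.

1.36 Å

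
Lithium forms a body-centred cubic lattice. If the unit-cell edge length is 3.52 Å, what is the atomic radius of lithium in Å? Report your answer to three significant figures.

1.52 Å

In a BCC lattice, atoms touch along the body diagonal, so √3·a = 4r.
r = √3·a/4 = 1.7321 × 3.52 / 4 = 1.52 Å.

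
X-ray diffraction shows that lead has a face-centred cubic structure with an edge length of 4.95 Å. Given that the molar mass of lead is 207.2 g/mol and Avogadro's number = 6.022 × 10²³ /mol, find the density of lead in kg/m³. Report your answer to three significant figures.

An FCC unit cell contains Z = 4 atoms.
Cell volume: a³ = (4.95 Å)³ = (4.950 × 10^-8 cm)³ = 1.213 × 10^-22 cm³.
ρ = Z·M/(N_A·a³) = 4 × 207.2 / (6.022 × 10²³ × 1.213 × 10^-22) = 11.35 g/cm³ = 11300 kg/m³.

11300 kg/m³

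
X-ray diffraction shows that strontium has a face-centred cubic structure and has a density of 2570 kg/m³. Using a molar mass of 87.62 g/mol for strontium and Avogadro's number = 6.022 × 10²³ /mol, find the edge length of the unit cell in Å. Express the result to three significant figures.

With Z = 4 atoms per FCC cell, a³ = Z·M/(N_A·ρ) = 4 × 87.62 / (6.022 × 10²³ × 2.570 g/cm³) = 2.265 × 10^-22 cm³.
a = (2.265 × 10^-22)^(1/3) = 6.095 × 10^-8 cm = 6.10 Å.

6.10 Å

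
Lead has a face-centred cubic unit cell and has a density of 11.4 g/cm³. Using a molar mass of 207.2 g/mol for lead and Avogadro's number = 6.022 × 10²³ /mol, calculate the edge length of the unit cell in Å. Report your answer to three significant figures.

With Z = 4 atoms per FCC cell, a³ = Z·M/(N_A·ρ) = 4 × 207.2 / (6.022 × 10²³ × 11.40 g/cm³) = 1.207 × 10^-22 cm³.
a = (1.207 × 10^-22)^(1/3) = 4.942 × 10^-8 cm = 4.94 Å.

4.94 Å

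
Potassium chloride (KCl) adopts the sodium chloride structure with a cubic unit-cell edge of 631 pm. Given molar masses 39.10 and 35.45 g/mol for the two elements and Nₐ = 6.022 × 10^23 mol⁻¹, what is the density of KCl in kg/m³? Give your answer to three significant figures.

1970 kg/m³

The sodium chloride structure contains Z = 4 formula units per cell; M(KCl) = 39.10 + 35.45 = 74.55 g/mol.
a³ = (6.310 × 10^-8 cm)³ = 2.512 × 10^-22 cm³.
ρ = 4 × 74.55 / (6.022 × 10²³ × 2.512 × 10^-22) = 1.971 g/cm³ = 1970 kg/m³.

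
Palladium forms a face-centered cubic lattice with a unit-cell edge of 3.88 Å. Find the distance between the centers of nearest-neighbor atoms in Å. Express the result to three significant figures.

In an FCC structure, atoms touch along the face diagonal, so √2·a = 4r; the nearest-neighbor distance equals 2r = 0.7071·a.
d = 0.7071 × 3.88 = 2.74 Å.

2.74 Å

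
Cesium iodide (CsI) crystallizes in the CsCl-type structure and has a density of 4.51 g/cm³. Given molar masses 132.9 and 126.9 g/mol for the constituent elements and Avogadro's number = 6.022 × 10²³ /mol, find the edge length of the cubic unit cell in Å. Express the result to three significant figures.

4.57 Å

M(CsI) = 259.8 g/mol; Z = 1 formula unit per cell.
a³ = Z·M/(N_A·ρ) = 1 × 259.8 / (6.022 × 10²³ × 4.51) = 9.566 × 10^-23 cm³, so a = 4.573 × 10^-8 cm = 4.57 Å.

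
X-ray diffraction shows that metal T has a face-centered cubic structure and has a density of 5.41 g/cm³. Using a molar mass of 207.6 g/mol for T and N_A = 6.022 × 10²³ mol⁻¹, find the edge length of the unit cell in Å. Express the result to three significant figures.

6.34 Å

With Z = 4 atoms per FCC cell, a³ = Z·M/(N_A·ρ) = 4 × 207.6 / (6.022 × 10²³ × 5.410 g/cm³) = 2.549 × 10^-22 cm³.
a = (2.549 × 10^-22)^(1/3) = 6.340 × 10^-8 cm = 6.34 Å.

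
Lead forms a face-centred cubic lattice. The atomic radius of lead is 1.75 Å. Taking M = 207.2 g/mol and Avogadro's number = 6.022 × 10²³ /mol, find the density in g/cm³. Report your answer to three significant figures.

In an FCC lattice, atoms touch along the face diagonal, so √2·a = 4r, giving a = 4.950 Å = 4.950 × 10^-8 cm.
With Z = 4, ρ = Z·M/(N_A·a³) = 4 × 207.2 / (6.022 × 10²³ × 1.213 × 10^-22) = 11.35 g/cm³.

11.3 g/cm³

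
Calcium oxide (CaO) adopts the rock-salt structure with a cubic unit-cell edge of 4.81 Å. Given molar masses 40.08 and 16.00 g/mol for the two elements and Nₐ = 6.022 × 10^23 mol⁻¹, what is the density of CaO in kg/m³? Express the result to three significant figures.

The rock-salt structure contains Z = 4 formula units per cell; M(CaO) = 40.08 + 16.00 = 56.08 g/mol.
a³ = (4.810 × 10^-8 cm)³ = 1.113 × 10^-22 cm³.
ρ = 4 × 56.08 / (6.022 × 10²³ × 1.113 × 10^-22) = 3.347 g/cm³ = 3350 kg/m³.

3350 kg/m³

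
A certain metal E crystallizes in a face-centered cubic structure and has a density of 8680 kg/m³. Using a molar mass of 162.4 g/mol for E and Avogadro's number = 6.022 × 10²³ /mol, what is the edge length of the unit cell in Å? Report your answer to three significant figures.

4.99 Å

With Z = 4 atoms per FCC cell, a³ = Z·M/(N_A·ρ) = 4 × 162.4 / (6.022 × 10²³ × 8.680 g/cm³) = 1.243 × 10^-22 cm³.
a = (1.243 × 10^-22)^(1/3) = 4.990 × 10^-8 cm = 4.99 Å.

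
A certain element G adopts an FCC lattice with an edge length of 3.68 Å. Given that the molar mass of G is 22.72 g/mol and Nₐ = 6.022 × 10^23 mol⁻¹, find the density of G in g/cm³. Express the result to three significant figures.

An FCC unit cell contains Z = 4 atoms.
Cell volume: a³ = (3.68 Å)³ = (3.680 × 10^-8 cm)³ = 4.984 × 10^-23 cm³.
ρ = Z·M/(N_A·a³) = 4 × 22.72 / (6.022 × 10²³ × 4.984 × 10^-23) = 3.028 g/cm³.

3.03 g/cm³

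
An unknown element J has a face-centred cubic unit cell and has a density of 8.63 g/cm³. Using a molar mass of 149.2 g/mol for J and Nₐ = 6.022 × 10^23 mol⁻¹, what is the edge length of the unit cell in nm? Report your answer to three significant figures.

0.486 nm

With Z = 4 atoms per FCC cell, a³ = Z·M/(N_A·ρ) = 4 × 149.2 / (6.022 × 10²³ × 8.630 g/cm³) = 1.148 × 10^-22 cm³.
a = (1.148 × 10^-22)^(1/3) = 4.861 × 10^-8 cm = 0.486 nm.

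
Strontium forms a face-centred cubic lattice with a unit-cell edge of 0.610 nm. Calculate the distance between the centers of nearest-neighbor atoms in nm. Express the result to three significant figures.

0.431 nm

In an FCC structure, atoms touch along the face diagonal, so √2·a = 4r; the nearest-neighbor distance equals 2r = 0.7071·a.
d = 0.7071 × 0.610 = 0.431 nm.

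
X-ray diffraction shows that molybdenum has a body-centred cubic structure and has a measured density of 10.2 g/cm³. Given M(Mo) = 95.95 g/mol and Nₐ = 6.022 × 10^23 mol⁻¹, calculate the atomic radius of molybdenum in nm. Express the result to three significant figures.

For a BCC cell (Z = 2), a³ = Z·M/(N_A·ρ) = 2 × 95.95 / (6.022 × 10²³ × 10.20) = 3.124 × 10^-23 cm³, so a = 3.150 × 10^-8 cm = 0.3150 nm.
Atoms touch along the body diagonal, so √3·a = 4r, so r = 0.4330 × a = 0.136 nm.

0.136 nm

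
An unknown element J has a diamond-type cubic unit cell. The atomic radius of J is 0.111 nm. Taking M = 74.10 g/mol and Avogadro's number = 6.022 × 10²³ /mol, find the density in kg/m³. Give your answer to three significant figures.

In a diamond cubic lattice, nearest neighbors lie along the body diagonal with √3·a = 8r, giving a = 0.5127 nm = 5.127 × 10^-8 cm.
With Z = 8, ρ = Z·M/(N_A·a³) = 8 × 74.10 / (6.022 × 10²³ × 1.348 × 10^-22) = 7.305 g/cm³ = 7300 kg/m³.

7300 kg/m³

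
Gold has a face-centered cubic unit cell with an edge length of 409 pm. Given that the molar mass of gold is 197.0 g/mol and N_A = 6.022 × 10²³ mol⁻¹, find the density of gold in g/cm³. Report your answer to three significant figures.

An FCC unit cell contains Z = 4 atoms.
Cell volume: a³ = (409 pm)³ = (4.090 × 10^-8 cm)³ = 6.842 × 10^-23 cm³.
ρ = Z·M/(N_A·a³) = 4 × 197.0 / (6.022 × 10²³ × 6.842 × 10^-23) = 19.13 g/cm³.

19.1 g/cm³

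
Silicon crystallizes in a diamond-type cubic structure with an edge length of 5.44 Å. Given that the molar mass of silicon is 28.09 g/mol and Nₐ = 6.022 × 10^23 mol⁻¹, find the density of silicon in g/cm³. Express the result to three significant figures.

2.32 g/cm³

A diamond cubic unit cell contains Z = 8 atoms.
Cell volume: a³ = (5.44 Å)³ = (5.440 × 10^-8 cm)³ = 1.610 × 10^-22 cm³.
ρ = Z·M/(N_A·a³) = 8 × 28.09 / (6.022 × 10²³ × 1.610 × 10^-22) = 2.318 g/cm³.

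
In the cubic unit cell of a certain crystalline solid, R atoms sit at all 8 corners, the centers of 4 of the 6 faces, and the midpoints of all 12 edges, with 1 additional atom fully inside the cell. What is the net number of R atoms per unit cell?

7

Corner atoms are shared by 8 cells (1/8 each), face atoms by 2 (1/2 each), edge atoms by 4 (1/4 each), interior atoms are unshared.
Net atoms = 8 × 1/8 + 4 × 1/2 + 12 × 1/4 + 1 = 1 + 2 + 3 + 1 = 7.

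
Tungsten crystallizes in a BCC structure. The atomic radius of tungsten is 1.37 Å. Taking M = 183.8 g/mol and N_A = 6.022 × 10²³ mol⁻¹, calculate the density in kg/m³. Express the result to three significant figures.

In a BCC lattice, atoms touch along the body diagonal, so √3·a = 4r, giving a = 3.164 Å = 3.164 × 10^-8 cm.
With Z = 2, ρ = Z·M/(N_A·a³) = 2 × 183.8 / (6.022 × 10²³ × 3.167 × 10^-23) = 19.27 g/cm³ = 19300 kg/m³.

19300 kg/m³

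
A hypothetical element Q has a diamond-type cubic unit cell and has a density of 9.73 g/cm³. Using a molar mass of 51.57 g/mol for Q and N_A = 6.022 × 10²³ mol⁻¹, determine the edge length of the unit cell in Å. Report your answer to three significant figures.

With Z = 8 atoms per diamond cubic cell, a³ = Z·M/(N_A·ρ) = 8 × 51.57 / (6.022 × 10²³ × 9.730 g/cm³) = 7.041 × 10^-23 cm³.
a = (7.041 × 10^-23)^(1/3) = 4.129 × 10^-8 cm = 4.13 Å.

4.13 Å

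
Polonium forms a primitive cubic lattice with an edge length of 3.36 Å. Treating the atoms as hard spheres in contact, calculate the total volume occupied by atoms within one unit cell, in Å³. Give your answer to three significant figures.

19.9 Å³

In a simple cubic lattice atoms touch along the cell edge, so a = 2r, so r = 0.5000a = 1.680 Å.
V_atoms = Z × (4/3)πr³ = 1 × (4/3)π × (1.680)³ = 19.9 Å³.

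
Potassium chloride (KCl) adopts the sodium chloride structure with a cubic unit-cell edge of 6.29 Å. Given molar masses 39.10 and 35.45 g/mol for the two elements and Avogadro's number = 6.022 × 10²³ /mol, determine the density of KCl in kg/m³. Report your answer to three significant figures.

1990 kg/m³

The sodium chloride structure contains Z = 4 formula units per cell; M(KCl) = 39.10 + 35.45 = 74.55 g/mol.
a³ = (6.290 × 10^-8 cm)³ = 2.489 × 10^-22 cm³.
ρ = 4 × 74.55 / (6.022 × 10²³ × 2.489 × 10^-22) = 1.990 g/cm³ = 1990 kg/m³.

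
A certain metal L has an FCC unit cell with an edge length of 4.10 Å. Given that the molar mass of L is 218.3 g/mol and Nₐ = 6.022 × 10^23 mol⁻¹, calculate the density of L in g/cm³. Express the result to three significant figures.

An FCC unit cell contains Z = 4 atoms.
Cell volume: a³ = (4.10 Å)³ = (4.100 × 10^-8 cm)³ = 6.892 × 10^-23 cm³.
ρ = Z·M/(N_A·a³) = 4 × 218.3 / (6.022 × 10²³ × 6.892 × 10^-23) = 21.04 g/cm³.

21.0 g/cm³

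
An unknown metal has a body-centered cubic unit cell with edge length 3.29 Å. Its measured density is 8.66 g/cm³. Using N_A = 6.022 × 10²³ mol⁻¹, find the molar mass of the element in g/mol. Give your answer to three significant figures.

92.9 g/mol

A BCC cell has Z = 2 atoms; a = 3.290 × 10^-8 cm.
M = ρ·N_A·a³/Z = 8.66 × 6.022 × 10²³ × 3.561 × 10^-23 / 2 = 92.9 g/mol.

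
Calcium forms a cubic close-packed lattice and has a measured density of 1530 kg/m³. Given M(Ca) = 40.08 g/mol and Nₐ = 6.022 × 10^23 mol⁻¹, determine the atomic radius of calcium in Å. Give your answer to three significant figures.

For an FCC cell (Z = 4), a³ = Z·M/(N_A·ρ) = 4 × 40.08 / (6.022 × 10²³ × 1.530) = 1.740 × 10^-22 cm³, so a = 5.583 × 10^-8 cm = 5.583 Å.
Atoms touch along the face diagonal, so √2·a = 4r, so r = 0.3536 × a = 1.97 Å.

1.97 Å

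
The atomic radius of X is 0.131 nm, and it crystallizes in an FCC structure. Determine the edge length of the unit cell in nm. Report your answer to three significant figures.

In an FCC lattice, atoms touch along the face diagonal, so √2·a = 4r.
a = 4r/√2 = 4 × 0.131 / 1.4142 = 0.371 nm.

0.371 nm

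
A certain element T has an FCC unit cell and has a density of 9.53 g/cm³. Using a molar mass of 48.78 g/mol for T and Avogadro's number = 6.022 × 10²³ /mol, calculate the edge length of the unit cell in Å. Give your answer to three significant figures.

With Z = 4 atoms per FCC cell, a³ = Z·M/(N_A·ρ) = 4 × 48.78 / (6.022 × 10²³ × 9.530 g/cm³) = 3.400 × 10^-23 cm³.
a = (3.400 × 10^-23)^(1/3) = 3.240 × 10^-8 cm = 3.24 Å.

3.24 Å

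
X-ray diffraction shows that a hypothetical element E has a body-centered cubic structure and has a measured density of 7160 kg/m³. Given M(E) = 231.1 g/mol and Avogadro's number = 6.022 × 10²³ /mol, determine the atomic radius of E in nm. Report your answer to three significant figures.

0.206 nm

For a BCC cell (Z = 2), a³ = Z·M/(N_A·ρ) = 2 × 231.1 / (6.022 × 10²³ × 7.160) = 1.072 × 10^-22 cm³, so a = 4.750 × 10^-8 cm = 0.4750 nm.
Atoms touch along the body diagonal, so √3·a = 4r, so r = 0.4330 × a = 0.206 nm.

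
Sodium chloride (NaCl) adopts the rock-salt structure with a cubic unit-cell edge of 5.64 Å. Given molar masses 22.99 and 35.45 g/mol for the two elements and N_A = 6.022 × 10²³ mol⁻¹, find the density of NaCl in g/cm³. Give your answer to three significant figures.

2.16 g/cm³

The rock-salt structure contains Z = 4 formula units per cell; M(NaCl) = 22.99 + 35.45 = 58.44 g/mol.
a³ = (5.640 × 10^-8 cm)³ = 1.794 × 10^-22 cm³.
ρ = 4 × 58.44 / (6.022 × 10²³ × 1.794 × 10^-22) = 2.164 g/cm³.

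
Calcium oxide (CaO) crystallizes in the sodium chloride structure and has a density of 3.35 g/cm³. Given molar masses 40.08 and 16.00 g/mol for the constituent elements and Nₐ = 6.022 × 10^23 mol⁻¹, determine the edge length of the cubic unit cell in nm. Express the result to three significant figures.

0.481 nm

M(CaO) = 56.08 g/mol; Z = 4 formula units per cell.
a³ = Z·M/(N_A·ρ) = 4 × 56.08 / (6.022 × 10²³ × 3.35) = 1.112 × 10^-22 cm³, so a = 4.809 × 10^-8 cm = 0.481 nm.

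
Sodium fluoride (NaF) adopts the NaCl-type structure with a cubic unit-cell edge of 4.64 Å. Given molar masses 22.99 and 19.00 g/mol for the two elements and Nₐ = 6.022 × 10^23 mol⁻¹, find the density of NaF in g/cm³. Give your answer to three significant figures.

2.79 g/cm³

The NaCl-type structure contains Z = 4 formula units per cell; M(NaF) = 22.99 + 19.00 = 41.99 g/mol.
a³ = (4.640 × 10^-8 cm)³ = 9.990 × 10^-23 cm³.
ρ = 4 × 41.99 / (6.022 × 10²³ × 9.990 × 10^-23) = 2.792 g/cm³.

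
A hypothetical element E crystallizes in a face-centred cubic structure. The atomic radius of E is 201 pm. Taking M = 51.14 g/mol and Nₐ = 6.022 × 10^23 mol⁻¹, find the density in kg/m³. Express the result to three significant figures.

In an FCC lattice, atoms touch along the face diagonal, so √2·a = 4r, giving a = 568.5 pm = 5.685 × 10^-8 cm.
With Z = 4, ρ = Z·M/(N_A·a³) = 4 × 51.14 / (6.022 × 10²³ × 1.837 × 10^-22) = 1.849 g/cm³ = 1850 kg/m³.

1850 kg/m³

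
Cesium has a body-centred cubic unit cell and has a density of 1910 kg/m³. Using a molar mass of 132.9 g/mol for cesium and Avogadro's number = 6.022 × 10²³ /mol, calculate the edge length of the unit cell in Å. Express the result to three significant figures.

6.14 Å

With Z = 2 atoms per BCC cell, a³ = Z·M/(N_A·ρ) = 2 × 132.9 / (6.022 × 10²³ × 1.910 g/cm³) = 2.311 × 10^-22 cm³.
a = (2.311 × 10^-22)^(1/3) = 6.137 × 10^-8 cm = 6.14 Å.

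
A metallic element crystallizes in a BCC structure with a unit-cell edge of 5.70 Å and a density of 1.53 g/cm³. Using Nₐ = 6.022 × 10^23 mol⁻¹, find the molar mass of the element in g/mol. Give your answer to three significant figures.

85.3 g/mol

A BCC cell has Z = 2 atoms; a = 5.700 × 10^-8 cm.
M = ρ·N_A·a³/Z = 1.53 × 6.022 × 10²³ × 1.852 × 10^-22 / 2 = 85.3 g/mol.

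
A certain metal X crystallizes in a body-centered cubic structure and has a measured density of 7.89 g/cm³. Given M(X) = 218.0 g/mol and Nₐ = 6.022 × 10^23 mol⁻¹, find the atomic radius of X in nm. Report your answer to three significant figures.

0.195 nm

For a BCC cell (Z = 2), a³ = Z·M/(N_A·ρ) = 2 × 218.0 / (6.022 × 10²³ × 7.890) = 9.176 × 10^-23 cm³, so a = 4.510 × 10^-8 cm = 0.4510 nm.
Atoms touch along the body diagonal, so √3·a = 4r, so r = 0.4330 × a = 0.195 nm.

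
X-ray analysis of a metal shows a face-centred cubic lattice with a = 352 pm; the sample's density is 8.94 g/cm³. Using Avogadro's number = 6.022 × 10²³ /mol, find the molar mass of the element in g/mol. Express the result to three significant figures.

An FCC cell has Z = 4 atoms; a = 3.520 × 10^-8 cm.
M = ρ·N_A·a³/Z = 8.94 × 6.022 × 10²³ × 4.361 × 10^-23 / 4 = 58.7 g/mol.

58.7 g/mol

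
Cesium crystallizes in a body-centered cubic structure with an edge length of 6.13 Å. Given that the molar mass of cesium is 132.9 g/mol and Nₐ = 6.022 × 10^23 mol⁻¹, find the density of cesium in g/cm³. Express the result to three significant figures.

1.92 g/cm³

A BCC unit cell contains Z = 2 atoms.
Cell volume: a³ = (6.13 Å)³ = (6.130 × 10^-8 cm)³ = 2.303 × 10^-22 cm³.
ρ = Z·M/(N_A·a³) = 2 × 132.9 / (6.022 × 10²³ × 2.303 × 10^-22) = 1.916 g/cm³.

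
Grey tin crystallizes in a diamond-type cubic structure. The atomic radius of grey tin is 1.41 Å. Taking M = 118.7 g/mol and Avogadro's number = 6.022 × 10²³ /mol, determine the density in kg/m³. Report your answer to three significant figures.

In a diamond cubic lattice, nearest neighbors lie along the body diagonal with √3·a = 8r, giving a = 6.513 Å = 6.513 × 10^-8 cm.
With Z = 8, ρ = Z·M/(N_A·a³) = 8 × 118.7 / (6.022 × 10²³ × 2.762 × 10^-22) = 5.709 g/cm³ = 5710 kg/m³.

5710 kg/m³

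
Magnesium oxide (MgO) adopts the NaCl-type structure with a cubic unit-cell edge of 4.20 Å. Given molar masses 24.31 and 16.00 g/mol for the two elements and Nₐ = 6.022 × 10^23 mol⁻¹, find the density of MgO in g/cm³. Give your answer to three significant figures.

3.61 g/cm³

The NaCl-type structure contains Z = 4 formula units per cell; M(MgO) = 24.31 + 16.00 = 40.31 g/mol.
a³ = (4.200 × 10^-8 cm)³ = 7.409 × 10^-23 cm³.
ρ = 4 × 40.31 / (6.022 × 10²³ × 7.409 × 10^-23) = 3.614 g/cm³.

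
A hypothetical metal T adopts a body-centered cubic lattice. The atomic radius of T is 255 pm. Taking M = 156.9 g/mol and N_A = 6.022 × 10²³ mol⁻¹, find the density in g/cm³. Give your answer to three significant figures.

In a BCC lattice, atoms touch along the body diagonal, so √3·a = 4r, giving a = 588.9 pm = 5.889 × 10^-8 cm.
With Z = 2, ρ = Z·M/(N_A·a³) = 2 × 156.9 / (6.022 × 10²³ × 2.042 × 10^-22) = 2.551 g/cm³.

2.55 g/cm³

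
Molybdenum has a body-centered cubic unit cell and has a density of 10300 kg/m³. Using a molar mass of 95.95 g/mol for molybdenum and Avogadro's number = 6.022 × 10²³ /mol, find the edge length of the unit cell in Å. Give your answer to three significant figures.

With Z = 2 atoms per BCC cell, a³ = Z·M/(N_A·ρ) = 2 × 95.95 / (6.022 × 10²³ × 10.30 g/cm³) = 3.094 × 10^-23 cm³.
a = (3.094 × 10^-23)^(1/3) = 3.139 × 10^-8 cm = 3.14 Å.

3.14 Å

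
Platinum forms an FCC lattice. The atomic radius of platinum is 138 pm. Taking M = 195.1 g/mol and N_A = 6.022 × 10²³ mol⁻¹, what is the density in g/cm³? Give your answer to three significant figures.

In an FCC lattice, atoms touch along the face diagonal, so √2·a = 4r, giving a = 390.3 pm = 3.903 × 10^-8 cm.
With Z = 4, ρ = Z·M/(N_A·a³) = 4 × 195.1 / (6.022 × 10²³ × 5.947 × 10^-23) = 21.79 g/cm³.

21.8 g/cm³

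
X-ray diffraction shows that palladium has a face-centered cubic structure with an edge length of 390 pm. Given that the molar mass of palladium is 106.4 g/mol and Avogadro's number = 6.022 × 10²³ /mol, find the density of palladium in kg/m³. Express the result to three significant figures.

11900 kg/m³

An FCC unit cell contains Z = 4 atoms.
Cell volume: a³ = (390 pm)³ = (3.900 × 10^-8 cm)³ = 5.932 × 10^-23 cm³.
ρ = Z·M/(N_A·a³) = 4 × 106.4 / (6.022 × 10²³ × 5.932 × 10^-23) = 11.91 g/cm³ = 11900 kg/m³.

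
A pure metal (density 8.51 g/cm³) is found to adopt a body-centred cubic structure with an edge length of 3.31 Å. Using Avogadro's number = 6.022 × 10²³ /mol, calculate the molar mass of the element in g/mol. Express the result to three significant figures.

92.9 g/mol

A BCC cell has Z = 2 atoms; a = 3.310 × 10^-8 cm.
M = ρ·N_A·a³/Z = 8.51 × 6.022 × 10²³ × 3.626 × 10^-23 / 2 = 92.9 g/mol.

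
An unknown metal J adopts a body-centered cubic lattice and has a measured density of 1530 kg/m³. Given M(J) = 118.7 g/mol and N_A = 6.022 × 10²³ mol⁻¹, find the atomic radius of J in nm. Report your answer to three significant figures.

0.276 nm

For a BCC cell (Z = 2), a³ = Z·M/(N_A·ρ) = 2 × 118.7 / (6.022 × 10²³ × 1.530) = 2.577 × 10^-22 cm³, so a = 6.363 × 10^-8 cm = 0.6363 nm.
Atoms touch along the body diagonal, so √3·a = 4r, so r = 0.4330 × a = 0.276 nm.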